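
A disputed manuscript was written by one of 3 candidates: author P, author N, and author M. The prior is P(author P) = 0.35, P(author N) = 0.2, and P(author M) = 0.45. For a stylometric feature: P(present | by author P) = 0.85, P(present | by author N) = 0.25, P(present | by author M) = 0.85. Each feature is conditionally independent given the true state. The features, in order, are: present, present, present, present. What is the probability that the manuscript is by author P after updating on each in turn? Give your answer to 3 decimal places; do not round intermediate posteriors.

0.437

After 'present': normaliser = 0.85·0.3500 + 0.25·0.2000 + 0.85·0.4500; P(author P) ≈ 0.4075, P(author N) ≈ 0.0685, P(author M) ≈ 0.5240
After 'present': normaliser = 0.85·0.4075 + 0.25·0.0685 + 0.85·0.5240; P(author P) ≈ 0.4282, P(author N) ≈ 0.0212, P(author M) ≈ 0.5506
After 'present': normaliser = 0.85·0.4282 + 0.25·0.0212 + 0.85·0.5506; P(author P) ≈ 0.4347, P(author N) ≈ 0.0063, P(author M) ≈ 0.5589
After 'present': normaliser = 0.85·0.4347 + 0.25·0.0063 + 0.85·0.5589; P(author P) ≈ 0.4367, P(author N) ≈ 0.0019, P(author M) ≈ 0.5614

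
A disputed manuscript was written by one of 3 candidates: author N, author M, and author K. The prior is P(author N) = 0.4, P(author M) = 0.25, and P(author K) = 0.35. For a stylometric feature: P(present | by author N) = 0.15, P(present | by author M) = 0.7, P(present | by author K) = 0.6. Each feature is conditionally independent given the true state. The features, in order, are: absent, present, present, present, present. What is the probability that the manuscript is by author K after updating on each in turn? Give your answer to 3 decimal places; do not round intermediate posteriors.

0.500

After 'absent': normaliser = 0.85·0.4000 + 0.3·0.2500 + 0.4·0.3500; P(author N) ≈ 0.6126, P(author M) ≈ 0.1351, P(author K) ≈ 0.2523
After 'present': normaliser = 0.15·0.6126 + 0.7·0.1351 + 0.6·0.2523; P(author N) ≈ 0.2720, P(author M) ≈ 0.2800, P(author K) ≈ 0.4480
After 'present': normaliser = 0.15·0.2720 + 0.7·0.2800 + 0.6·0.4480; P(author N) ≈ 0.0807, P(author M) ≈ 0.3877, P(author K) ≈ 0.5316
After 'present': normaliser = 0.15·0.0807 + 0.7·0.3877 + 0.6·0.5316; P(author N) ≈ 0.0201, P(author M) ≈ 0.4504, P(author K) ≈ 0.5295
After 'present': normaliser = 0.15·0.0201 + 0.7·0.4504 + 0.6·0.5295; P(author N) ≈ 0.0047, P(author M) ≈ 0.4958, P(author K) ≈ 0.4995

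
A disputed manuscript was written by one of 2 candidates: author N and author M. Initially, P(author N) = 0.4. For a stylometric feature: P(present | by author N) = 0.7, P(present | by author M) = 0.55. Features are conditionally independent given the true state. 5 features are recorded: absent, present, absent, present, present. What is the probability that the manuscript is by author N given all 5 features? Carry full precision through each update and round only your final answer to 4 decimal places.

After 'absent': P(author N) = 0.3·0.4000 / (0.3·0.4000 + 0.45·0.6000) ≈ 0.3077
After 'present': P(author N) = 0.7·0.3077 / (0.7·0.3077 + 0.55·0.6923) ≈ 0.3613
After 'absent': P(author N) = 0.3·0.3613 / (0.3·0.3613 + 0.45·0.6387) ≈ 0.2738
After 'present': P(author N) = 0.7·0.2738 / (0.7·0.2738 + 0.55·0.7262) ≈ 0.3243
After 'present': P(author N) = 0.7·0.3243 / (0.7·0.3243 + 0.55·0.6757) ≈ 0.3792

0.3792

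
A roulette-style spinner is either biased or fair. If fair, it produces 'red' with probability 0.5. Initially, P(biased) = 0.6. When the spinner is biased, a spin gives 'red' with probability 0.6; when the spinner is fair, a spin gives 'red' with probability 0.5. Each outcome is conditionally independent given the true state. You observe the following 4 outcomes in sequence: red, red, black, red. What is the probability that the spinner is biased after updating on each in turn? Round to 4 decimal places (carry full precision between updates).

After 'red': P(biased) = 0.6·0.6000 / (0.6·0.6000 + 0.5·0.4000) ≈ 0.6429
After 'red': P(biased) = 0.6·0.6429 / (0.6·0.6429 + 0.5·0.3571) ≈ 0.6835
After 'black': P(biased) = 0.4·0.6835 / (0.4·0.6835 + 0.5·0.3165) ≈ 0.6334
After 'red': P(biased) = 0.6·0.6334 / (0.6·0.6334 + 0.5·0.3666) ≈ 0.6746

0.6746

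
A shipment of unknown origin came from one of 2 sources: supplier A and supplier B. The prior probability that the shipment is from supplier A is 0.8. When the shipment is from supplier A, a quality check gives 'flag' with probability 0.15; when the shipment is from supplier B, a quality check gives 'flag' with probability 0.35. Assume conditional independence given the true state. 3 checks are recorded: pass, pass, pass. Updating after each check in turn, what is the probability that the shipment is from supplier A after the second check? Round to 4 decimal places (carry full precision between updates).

0.8725

After 'pass': P(supplier A) = 0.85·0.8000 / (0.85·0.8000 + 0.65·0.2000) ≈ 0.8395
After 'pass': P(supplier A) = 0.85·0.8395 / (0.85·0.8395 + 0.65·0.1605) ≈ 0.8725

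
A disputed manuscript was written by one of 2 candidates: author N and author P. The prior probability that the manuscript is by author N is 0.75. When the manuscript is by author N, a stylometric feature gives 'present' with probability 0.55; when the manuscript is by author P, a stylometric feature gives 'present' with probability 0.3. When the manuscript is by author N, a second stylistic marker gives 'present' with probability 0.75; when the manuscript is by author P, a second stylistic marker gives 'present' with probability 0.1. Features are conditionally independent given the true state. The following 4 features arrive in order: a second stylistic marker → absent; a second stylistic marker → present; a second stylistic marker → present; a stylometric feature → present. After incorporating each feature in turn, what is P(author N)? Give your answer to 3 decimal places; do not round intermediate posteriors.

0.988

Apply Bayes' rule sequentially, carrying P(author N) forward.
After a second stylistic marker='absent': P(author N) = 0.25·0.7500 / (0.25·0.7500 + 0.9·0.2500) ≈ 0.4545
After a second stylistic marker='present': P(author N) = 0.75·0.4545 / (0.75·0.4545 + 0.1·0.5455) ≈ 0.8621
After a second stylistic marker='present': P(author N) = 0.75·0.8621 / (0.75·0.8621 + 0.1·0.1379) ≈ 0.9791
After a stylometric feature='present': P(author N) = 0.55·0.9791 / (0.55·0.9791 + 0.3·0.0209) ≈ 0.9885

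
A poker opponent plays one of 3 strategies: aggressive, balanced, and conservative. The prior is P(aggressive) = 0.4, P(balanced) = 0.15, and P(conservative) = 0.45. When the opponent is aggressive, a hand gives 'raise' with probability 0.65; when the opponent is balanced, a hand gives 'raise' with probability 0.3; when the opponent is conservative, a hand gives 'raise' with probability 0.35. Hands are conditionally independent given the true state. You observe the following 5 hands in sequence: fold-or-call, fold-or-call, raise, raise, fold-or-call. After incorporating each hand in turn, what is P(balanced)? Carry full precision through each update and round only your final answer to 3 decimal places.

0.171

Apply Bayes' rule sequentially, carrying P(balanced) forward.
After 'fold-or-call': normaliser = 0.35·0.4000 + 0.7·0.1500 + 0.65·0.4500; P(aggressive) ≈ 0.2605, P(balanced) ≈ 0.1953, P(conservative) ≈ 0.5442
After 'fold-or-call': normaliser = 0.35·0.2605 + 0.7·0.1953 + 0.65·0.5442; P(aggressive) ≈ 0.1567, P(balanced) ≈ 0.2351, P(conservative) ≈ 0.6082
After 'raise': normaliser = 0.65·0.1567 + 0.3·0.2351 + 0.35·0.6082; P(aggressive) ≈ 0.2644, P(balanced) ≈ 0.1831, P(conservative) ≈ 0.5525
After 'raise': normaliser = 0.65·0.2644 + 0.3·0.1831 + 0.35·0.5525; P(aggressive) ≈ 0.4091, P(balanced) ≈ 0.1307, P(conservative) ≈ 0.4602
After 'fold-or-call': normaliser = 0.35·0.4091 + 0.7·0.1307 + 0.65·0.4602; P(aggressive) ≈ 0.2682, P(balanced) ≈ 0.1714, P(conservative) ≈ 0.5604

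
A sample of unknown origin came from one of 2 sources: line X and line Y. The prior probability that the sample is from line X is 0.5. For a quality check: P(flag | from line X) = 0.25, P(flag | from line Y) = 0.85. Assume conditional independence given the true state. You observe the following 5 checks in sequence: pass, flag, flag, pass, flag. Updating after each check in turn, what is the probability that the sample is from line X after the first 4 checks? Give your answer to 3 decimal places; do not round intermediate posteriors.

0.684

After 'pass': P(line X) = 0.75·0.5000 / (0.75·0.5000 + 0.15·0.5000) ≈ 0.8333
After 'flag': P(line X) = 0.25·0.8333 / (0.25·0.8333 + 0.85·0.1667) ≈ 0.5952
After 'flag': P(line X) = 0.25·0.5952 / (0.25·0.5952 + 0.85·0.4048) ≈ 0.3019
After 'pass': P(line X) = 0.75·0.3019 / (0.75·0.3019 + 0.15·0.6981) ≈ 0.6838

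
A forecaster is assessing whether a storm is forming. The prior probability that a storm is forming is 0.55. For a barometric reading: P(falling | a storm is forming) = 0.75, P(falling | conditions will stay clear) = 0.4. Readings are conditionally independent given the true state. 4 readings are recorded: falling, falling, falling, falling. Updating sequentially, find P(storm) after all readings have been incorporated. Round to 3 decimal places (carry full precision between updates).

After 'falling': P(storm) = 0.75·0.5500 / (0.75·0.5500 + 0.4·0.4500) ≈ 0.6962
After 'falling': P(storm) = 0.75·0.6962 / (0.75·0.6962 + 0.4·0.3038) ≈ 0.8112
After 'falling': P(storm) = 0.75·0.8112 / (0.75·0.8112 + 0.4·0.1888) ≈ 0.8896
After 'falling': P(storm) = 0.75·0.8896 / (0.75·0.8896 + 0.4·0.1104) ≈ 0.9379

0.938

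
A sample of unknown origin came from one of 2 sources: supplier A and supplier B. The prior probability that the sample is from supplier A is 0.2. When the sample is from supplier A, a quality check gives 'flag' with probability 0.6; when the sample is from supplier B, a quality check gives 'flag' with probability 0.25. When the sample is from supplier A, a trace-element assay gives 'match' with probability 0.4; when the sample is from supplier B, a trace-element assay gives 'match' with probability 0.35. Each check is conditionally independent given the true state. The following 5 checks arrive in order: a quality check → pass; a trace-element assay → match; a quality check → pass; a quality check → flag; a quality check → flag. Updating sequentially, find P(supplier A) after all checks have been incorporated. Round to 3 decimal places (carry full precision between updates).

Apply Bayes' rule sequentially, carrying P(supplier A) forward.
After a quality check='pass': P(supplier A) = 0.4·0.2000 / (0.4·0.2000 + 0.75·0.8000) ≈ 0.1176
After a trace-element assay='match': P(supplier A) = 0.4·0.1176 / (0.4·0.1176 + 0.35·0.8824) ≈ 0.1322
After a quality check='pass': P(supplier A) = 0.4·0.1322 / (0.4·0.1322 + 0.75·0.8678) ≈ 0.0752
After a quality check='flag': P(supplier A) = 0.6·0.0752 / (0.6·0.0752 + 0.25·0.9248) ≈ 0.1632
After a quality check='flag': P(supplier A) = 0.6·0.1632 / (0.6·0.1632 + 0.25·0.8368) ≈ 0.3189

0.319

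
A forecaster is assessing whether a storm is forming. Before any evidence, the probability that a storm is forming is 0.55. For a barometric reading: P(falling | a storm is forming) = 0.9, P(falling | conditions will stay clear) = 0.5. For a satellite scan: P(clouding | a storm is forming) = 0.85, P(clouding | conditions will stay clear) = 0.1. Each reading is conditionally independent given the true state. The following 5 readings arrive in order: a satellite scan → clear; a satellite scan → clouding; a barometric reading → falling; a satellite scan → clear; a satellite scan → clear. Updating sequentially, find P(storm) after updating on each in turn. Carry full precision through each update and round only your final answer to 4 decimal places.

Each posterior becomes the prior for the next update.
After a satellite scan='clear': P(storm) = 0.15·0.5500 / (0.15·0.5500 + 0.9·0.4500) ≈ 0.1692
After a satellite scan='clouding': P(storm) = 0.85·0.1692 / (0.85·0.1692 + 0.1·0.8308) ≈ 0.6339
After a barometric reading='falling': P(storm) = 0.9·0.6339 / (0.9·0.6339 + 0.5·0.3661) ≈ 0.7571
After a satellite scan='clear': P(storm) = 0.15·0.7571 / (0.15·0.7571 + 0.9·0.2429) ≈ 0.3419
After a satellite scan='clear': P(storm) = 0.15·0.3419 / (0.15·0.3419 + 0.9·0.6581) ≈ 0.0797

0.0797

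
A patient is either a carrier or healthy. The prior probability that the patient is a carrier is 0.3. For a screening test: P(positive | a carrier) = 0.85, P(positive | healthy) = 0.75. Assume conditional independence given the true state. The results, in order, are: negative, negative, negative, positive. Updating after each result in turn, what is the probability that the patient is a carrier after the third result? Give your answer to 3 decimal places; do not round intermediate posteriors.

After 'negative': P(carrier) = 0.15·0.3000 / (0.15·0.3000 + 0.25·0.7000) ≈ 0.2045
After 'negative': P(carrier) = 0.15·0.2045 / (0.15·0.2045 + 0.25·0.7955) ≈ 0.1337
After 'negative': P(carrier) = 0.15·0.1337 / (0.15·0.1337 + 0.25·0.8663) ≈ 0.0847

0.085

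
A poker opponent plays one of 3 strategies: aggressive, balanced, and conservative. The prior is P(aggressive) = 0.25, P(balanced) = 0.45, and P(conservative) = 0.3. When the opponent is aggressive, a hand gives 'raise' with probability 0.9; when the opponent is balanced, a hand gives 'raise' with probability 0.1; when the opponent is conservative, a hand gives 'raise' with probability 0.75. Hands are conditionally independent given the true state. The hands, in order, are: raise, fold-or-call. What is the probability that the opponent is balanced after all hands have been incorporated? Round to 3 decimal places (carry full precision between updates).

After 'raise': normaliser = 0.9·0.2500 + 0.1·0.4500 + 0.75·0.3000; P(aggressive) ≈ 0.4545, P(balanced) ≈ 0.0909, P(conservative) ≈ 0.4545
After 'fold-or-call': normaliser = 0.1·0.4545 + 0.9·0.0909 + 0.25·0.4545; P(aggressive) ≈ 0.1887, P(balanced) ≈ 0.3396, P(conservative) ≈ 0.4717

0.340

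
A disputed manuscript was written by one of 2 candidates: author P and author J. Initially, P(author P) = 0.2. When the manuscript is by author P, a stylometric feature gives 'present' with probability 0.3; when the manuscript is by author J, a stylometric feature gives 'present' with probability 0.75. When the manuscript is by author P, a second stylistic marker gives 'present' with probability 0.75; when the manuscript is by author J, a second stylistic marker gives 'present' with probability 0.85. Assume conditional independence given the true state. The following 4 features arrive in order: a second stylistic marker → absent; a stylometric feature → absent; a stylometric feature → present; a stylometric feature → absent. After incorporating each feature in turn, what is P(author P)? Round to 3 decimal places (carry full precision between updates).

After a second stylistic marker='absent': P(author P) = 0.25·0.2000 / (0.25·0.2000 + 0.15·0.8000) ≈ 0.2941
After a stylometric feature='absent': P(author P) = 0.7·0.2941 / (0.7·0.2941 + 0.25·0.7059) ≈ 0.5385
After a stylometric feature='present': P(author P) = 0.3·0.5385 / (0.3·0.5385 + 0.75·0.4615) ≈ 0.3182
After a stylometric feature='absent': P(author P) = 0.7·0.3182 / (0.7·0.3182 + 0.25·0.6818) ≈ 0.5665

0.566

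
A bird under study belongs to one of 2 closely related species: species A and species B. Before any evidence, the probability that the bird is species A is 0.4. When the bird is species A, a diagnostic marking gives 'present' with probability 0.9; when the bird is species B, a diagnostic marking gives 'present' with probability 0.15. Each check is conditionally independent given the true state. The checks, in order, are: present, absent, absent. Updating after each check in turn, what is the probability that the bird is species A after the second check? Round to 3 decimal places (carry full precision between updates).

Each posterior becomes the prior for the next update.
After 'present': P(species A) = 0.9·0.4000 / (0.9·0.4000 + 0.15·0.6000) ≈ 0.8000
After 'absent': P(species A) = 0.1·0.8000 / (0.1·0.8000 + 0.85·0.2000) ≈ 0.3200

0.320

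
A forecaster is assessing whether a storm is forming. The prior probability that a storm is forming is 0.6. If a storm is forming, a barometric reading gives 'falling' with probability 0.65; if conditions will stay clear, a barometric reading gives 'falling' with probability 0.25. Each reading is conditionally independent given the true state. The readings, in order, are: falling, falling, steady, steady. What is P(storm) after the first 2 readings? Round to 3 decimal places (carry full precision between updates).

After 'falling': P(storm) = 0.65·0.6000 / (0.65·0.6000 + 0.25·0.4000) ≈ 0.7959
After 'falling': P(storm) = 0.65·0.7959 / (0.65·0.7959 + 0.25·0.2041) ≈ 0.9102

0.910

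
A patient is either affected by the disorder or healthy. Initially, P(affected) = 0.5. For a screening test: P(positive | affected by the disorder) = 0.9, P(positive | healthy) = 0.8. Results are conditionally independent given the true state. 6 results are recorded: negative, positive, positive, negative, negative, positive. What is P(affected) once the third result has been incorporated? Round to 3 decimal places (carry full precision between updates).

After 'negative': P(affected) = 0.1·0.5000 / (0.1·0.5000 + 0.2·0.5000) ≈ 0.3333
After 'positive': P(affected) = 0.9·0.3333 / (0.9·0.3333 + 0.8·0.6667) ≈ 0.3600
After 'positive': P(affected) = 0.9·0.3600 / (0.9·0.3600 + 0.8·0.6400) ≈ 0.3876

0.388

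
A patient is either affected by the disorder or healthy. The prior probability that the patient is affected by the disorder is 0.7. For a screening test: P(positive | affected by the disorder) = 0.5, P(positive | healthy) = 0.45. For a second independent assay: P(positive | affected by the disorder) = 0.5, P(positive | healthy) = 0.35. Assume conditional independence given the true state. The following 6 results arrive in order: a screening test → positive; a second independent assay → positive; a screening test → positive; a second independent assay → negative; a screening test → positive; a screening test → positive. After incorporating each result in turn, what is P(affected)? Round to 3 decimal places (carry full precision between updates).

0.796

After a screening test='positive': P(affected) = 0.5·0.7000 / (0.5·0.7000 + 0.45·0.3000) ≈ 0.7216
After a second independent assay='positive': P(affected) = 0.5·0.7216 / (0.5·0.7216 + 0.35·0.2784) ≈ 0.7874
After a screening test='positive': P(affected) = 0.5·0.7874 / (0.5·0.7874 + 0.45·0.2126) ≈ 0.8045
After a second independent assay='negative': P(affected) = 0.5·0.8045 / (0.5·0.8045 + 0.65·0.1955) ≈ 0.7599
After a screening test='positive': P(affected) = 0.5·0.7599 / (0.5·0.7599 + 0.45·0.2401) ≈ 0.7786
After a screening test='positive': P(affected) = 0.5·0.7786 / (0.5·0.7786 + 0.45·0.2214) ≈ 0.7963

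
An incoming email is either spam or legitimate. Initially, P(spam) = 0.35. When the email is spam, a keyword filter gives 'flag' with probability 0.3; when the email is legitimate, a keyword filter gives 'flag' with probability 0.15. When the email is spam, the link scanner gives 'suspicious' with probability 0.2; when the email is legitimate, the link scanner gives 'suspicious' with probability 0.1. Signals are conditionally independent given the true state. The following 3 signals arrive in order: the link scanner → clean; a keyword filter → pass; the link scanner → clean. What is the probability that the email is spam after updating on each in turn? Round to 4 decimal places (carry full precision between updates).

After the link scanner='clean': P(spam) = 0.8·0.3500 / (0.8·0.3500 + 0.9·0.6500) ≈ 0.3237
After a keyword filter='pass': P(spam) = 0.7·0.3237 / (0.7·0.3237 + 0.85·0.6763) ≈ 0.2827
After the link scanner='clean': P(spam) = 0.8·0.2827 / (0.8·0.2827 + 0.9·0.7173) ≈ 0.2595

0.2595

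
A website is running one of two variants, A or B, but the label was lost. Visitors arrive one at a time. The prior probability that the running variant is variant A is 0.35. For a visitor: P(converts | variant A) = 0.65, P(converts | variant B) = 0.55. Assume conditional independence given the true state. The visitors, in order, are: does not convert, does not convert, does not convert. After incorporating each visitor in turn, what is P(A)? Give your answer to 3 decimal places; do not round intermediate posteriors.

0.202

After 'does not convert': P(A) = 0.35·0.3500 / (0.35·0.3500 + 0.45·0.6500) ≈ 0.2952
After 'does not convert': P(A) = 0.35·0.2952 / (0.35·0.2952 + 0.45·0.7048) ≈ 0.2457
After 'does not convert': P(A) = 0.35·0.2457 / (0.35·0.2457 + 0.45·0.7543) ≈ 0.2021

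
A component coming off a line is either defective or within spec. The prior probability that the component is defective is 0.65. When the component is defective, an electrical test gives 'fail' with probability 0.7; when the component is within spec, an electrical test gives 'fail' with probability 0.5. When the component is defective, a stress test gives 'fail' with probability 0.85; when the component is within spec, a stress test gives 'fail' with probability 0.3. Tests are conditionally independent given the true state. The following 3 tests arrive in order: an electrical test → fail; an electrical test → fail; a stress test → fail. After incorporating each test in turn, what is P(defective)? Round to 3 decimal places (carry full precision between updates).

Each posterior becomes the prior for the next update.
After an electrical test='fail': P(defective) = 0.7·0.6500 / (0.7·0.6500 + 0.5·0.3500) ≈ 0.7222
After an electrical test='fail': P(defective) = 0.7·0.7222 / (0.7·0.7222 + 0.5·0.2778) ≈ 0.7845
After a stress test='fail': P(defective) = 0.85·0.7845 / (0.85·0.7845 + 0.3·0.2155) ≈ 0.9116

0.912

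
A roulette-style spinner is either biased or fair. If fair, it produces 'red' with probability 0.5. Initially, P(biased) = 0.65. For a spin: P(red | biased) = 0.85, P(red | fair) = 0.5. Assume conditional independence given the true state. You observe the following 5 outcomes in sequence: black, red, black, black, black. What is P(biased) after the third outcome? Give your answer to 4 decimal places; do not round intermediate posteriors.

After 'black': P(biased) = 0.15·0.6500 / (0.15·0.6500 + 0.5·0.3500) ≈ 0.3578
After 'red': P(biased) = 0.85·0.3578 / (0.85·0.3578 + 0.5·0.6422) ≈ 0.4864
After 'black': P(biased) = 0.15·0.4864 / (0.15·0.4864 + 0.5·0.5136) ≈ 0.2213

0.2213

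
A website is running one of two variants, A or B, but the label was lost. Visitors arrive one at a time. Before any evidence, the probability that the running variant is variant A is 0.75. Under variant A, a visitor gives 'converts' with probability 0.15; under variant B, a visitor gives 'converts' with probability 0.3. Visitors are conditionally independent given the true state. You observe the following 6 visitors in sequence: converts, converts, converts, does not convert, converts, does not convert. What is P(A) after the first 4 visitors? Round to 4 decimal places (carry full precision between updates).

After 'converts': P(A) = 0.15·0.7500 / (0.15·0.7500 + 0.3·0.2500) ≈ 0.6000
After 'converts': P(A) = 0.15·0.6000 / (0.15·0.6000 + 0.3·0.4000) ≈ 0.4286
After 'converts': P(A) = 0.15·0.4286 / (0.15·0.4286 + 0.3·0.5714) ≈ 0.2727
After 'does not convert': P(A) = 0.85·0.2727 / (0.85·0.2727 + 0.7·0.7273) ≈ 0.3129

0.3129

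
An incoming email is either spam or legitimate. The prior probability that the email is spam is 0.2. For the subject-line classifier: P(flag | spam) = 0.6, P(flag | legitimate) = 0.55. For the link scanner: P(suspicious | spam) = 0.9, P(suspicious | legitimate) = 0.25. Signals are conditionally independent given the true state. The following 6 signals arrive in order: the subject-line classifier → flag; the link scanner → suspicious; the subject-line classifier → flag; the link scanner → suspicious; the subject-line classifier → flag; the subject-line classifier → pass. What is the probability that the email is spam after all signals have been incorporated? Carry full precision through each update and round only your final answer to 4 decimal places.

0.7890

Each posterior becomes the prior for the next update.
After the subject-line classifier='flag': P(spam) = 0.6·0.2000 / (0.6·0.2000 + 0.55·0.8000) ≈ 0.2143
After the link scanner='suspicious': P(spam) = 0.9·0.2143 / (0.9·0.2143 + 0.25·0.7857) ≈ 0.4954
After the subject-line classifier='flag': P(spam) = 0.6·0.4954 / (0.6·0.4954 + 0.55·0.5046) ≈ 0.5172
After the link scanner='suspicious': P(spam) = 0.9·0.5172 / (0.9·0.5172 + 0.25·0.4828) ≈ 0.7941
After the subject-line classifier='flag': P(spam) = 0.6·0.7941 / (0.6·0.7941 + 0.55·0.2059) ≈ 0.8079
After the subject-line classifier='pass': P(spam) = 0.4·0.8079 / (0.4·0.8079 + 0.45·0.1921) ≈ 0.7890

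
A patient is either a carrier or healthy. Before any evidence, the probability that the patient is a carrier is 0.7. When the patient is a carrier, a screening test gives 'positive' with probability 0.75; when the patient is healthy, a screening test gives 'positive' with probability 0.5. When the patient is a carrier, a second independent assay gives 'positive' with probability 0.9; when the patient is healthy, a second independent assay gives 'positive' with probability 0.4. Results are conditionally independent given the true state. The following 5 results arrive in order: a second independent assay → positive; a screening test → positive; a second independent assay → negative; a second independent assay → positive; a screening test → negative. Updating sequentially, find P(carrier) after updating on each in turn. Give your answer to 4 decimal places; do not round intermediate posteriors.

0.5962

After a second independent assay='positive': P(carrier) = 0.9·0.7000 / (0.9·0.7000 + 0.4·0.3000) ≈ 0.8400
After a screening test='positive': P(carrier) = 0.75·0.8400 / (0.75·0.8400 + 0.5·0.1600) ≈ 0.8873
After a second independent assay='negative': P(carrier) = 0.1·0.8873 / (0.1·0.8873 + 0.6·0.1127) ≈ 0.5676
After a second independent assay='positive': P(carrier) = 0.9·0.5676 / (0.9·0.5676 + 0.4·0.4324) ≈ 0.7470
After a screening test='negative': P(carrier) = 0.25·0.7470 / (0.25·0.7470 + 0.5·0.2530) ≈ 0.5962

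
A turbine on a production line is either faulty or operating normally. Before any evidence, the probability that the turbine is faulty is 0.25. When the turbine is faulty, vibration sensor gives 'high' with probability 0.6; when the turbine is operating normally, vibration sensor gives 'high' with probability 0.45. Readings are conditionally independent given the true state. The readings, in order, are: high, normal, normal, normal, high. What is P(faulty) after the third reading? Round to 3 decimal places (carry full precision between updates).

0.190

After 'high': P(faulty) = 0.6·0.2500 / (0.6·0.2500 + 0.45·0.7500) ≈ 0.3077
After 'normal': P(faulty) = 0.4·0.3077 / (0.4·0.3077 + 0.55·0.6923) ≈ 0.2443
After 'normal': P(faulty) = 0.4·0.2443 / (0.4·0.2443 + 0.55·0.7557) ≈ 0.1903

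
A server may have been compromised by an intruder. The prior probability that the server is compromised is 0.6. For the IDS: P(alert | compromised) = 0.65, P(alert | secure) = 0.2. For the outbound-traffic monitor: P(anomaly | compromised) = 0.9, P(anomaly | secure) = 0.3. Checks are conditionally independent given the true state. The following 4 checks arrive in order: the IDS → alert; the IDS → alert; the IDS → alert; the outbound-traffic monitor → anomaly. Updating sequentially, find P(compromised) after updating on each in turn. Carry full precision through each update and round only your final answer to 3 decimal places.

0.994

After the IDS='alert': P(compromised) = 0.65·0.6000 / (0.65·0.6000 + 0.2·0.4000) ≈ 0.8298
After the IDS='alert': P(compromised) = 0.65·0.8298 / (0.65·0.8298 + 0.2·0.1702) ≈ 0.9406
After the IDS='alert': P(compromised) = 0.65·0.9406 / (0.65·0.9406 + 0.2·0.0594) ≈ 0.9809
After the outbound-traffic monitor='anomaly': P(compromised) = 0.9·0.9809 / (0.9·0.9809 + 0.3·0.0191) ≈ 0.9936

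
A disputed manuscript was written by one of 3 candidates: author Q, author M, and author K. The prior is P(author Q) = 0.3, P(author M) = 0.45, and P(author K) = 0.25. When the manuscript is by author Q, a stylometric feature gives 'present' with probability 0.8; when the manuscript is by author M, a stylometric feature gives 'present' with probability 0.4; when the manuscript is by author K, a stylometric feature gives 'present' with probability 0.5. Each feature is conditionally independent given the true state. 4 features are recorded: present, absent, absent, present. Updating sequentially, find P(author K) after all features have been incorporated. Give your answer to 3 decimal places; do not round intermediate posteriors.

0.317

After 'present': normaliser = 0.8·0.3000 + 0.4·0.4500 + 0.5·0.2500; P(author Q) ≈ 0.4404, P(author M) ≈ 0.3303, P(author K) ≈ 0.2294
After 'absent': normaliser = 0.2·0.4404 + 0.6·0.3303 + 0.5·0.2294; P(author Q) ≈ 0.2197, P(author M) ≈ 0.4943, P(author K) ≈ 0.2860
After 'absent': normaliser = 0.2·0.2197 + 0.6·0.4943 + 0.5·0.2860; P(author Q) ≈ 0.0909, P(author M) ≈ 0.6133, P(author K) ≈ 0.2958
After 'present': normaliser = 0.8·0.0909 + 0.4·0.6133 + 0.5·0.2958; P(author Q) ≈ 0.1560, P(author M) ≈ 0.5266, P(author K) ≈ 0.3174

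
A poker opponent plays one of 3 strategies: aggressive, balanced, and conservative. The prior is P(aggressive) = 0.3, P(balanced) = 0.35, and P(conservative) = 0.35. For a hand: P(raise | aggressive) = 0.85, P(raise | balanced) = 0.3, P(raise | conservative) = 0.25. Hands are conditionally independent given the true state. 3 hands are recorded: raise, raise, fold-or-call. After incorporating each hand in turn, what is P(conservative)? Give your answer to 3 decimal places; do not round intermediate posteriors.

0.231

Apply Bayes' rule sequentially, carrying P(conservative) forward.
After 'raise': normaliser = 0.85·0.3000 + 0.3·0.3500 + 0.25·0.3500; P(aggressive) ≈ 0.5698, P(balanced) ≈ 0.2346, P(conservative) ≈ 0.1955
After 'raise': normaliser = 0.85·0.5698 + 0.3·0.2346 + 0.25·0.1955; P(aggressive) ≈ 0.8024, P(balanced) ≈ 0.1166, P(conservative) ≈ 0.0810
After 'fold-or-call': normaliser = 0.15·0.8024 + 0.7·0.1166 + 0.75·0.0810; P(aggressive) ≈ 0.4581, P(balanced) ≈ 0.3107, P(conservative) ≈ 0.2312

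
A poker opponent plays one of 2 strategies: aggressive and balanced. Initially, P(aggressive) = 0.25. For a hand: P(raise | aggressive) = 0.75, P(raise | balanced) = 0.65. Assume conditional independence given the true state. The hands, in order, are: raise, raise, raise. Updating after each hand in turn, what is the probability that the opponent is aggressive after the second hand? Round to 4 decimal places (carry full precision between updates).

0.3074

After 'raise': P(aggressive) = 0.75·0.2500 / (0.75·0.2500 + 0.65·0.7500) ≈ 0.2778
After 'raise': P(aggressive) = 0.75·0.2778 / (0.75·0.2778 + 0.65·0.7222) ≈ 0.3074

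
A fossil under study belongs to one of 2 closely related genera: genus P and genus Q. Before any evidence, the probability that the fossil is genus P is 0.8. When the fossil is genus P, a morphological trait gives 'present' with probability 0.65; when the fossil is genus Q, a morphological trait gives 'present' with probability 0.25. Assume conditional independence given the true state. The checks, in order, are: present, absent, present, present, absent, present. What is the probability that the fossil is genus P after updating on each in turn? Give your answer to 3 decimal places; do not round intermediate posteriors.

0.975

Apply Bayes' rule sequentially, carrying P(genus P) forward.
After 'present': P(genus P) = 0.65·0.8000 / (0.65·0.8000 + 0.25·0.2000) ≈ 0.9123
After 'absent': P(genus P) = 0.35·0.9123 / (0.35·0.9123 + 0.75·0.0877) ≈ 0.8292
After 'present': P(genus P) = 0.65·0.8292 / (0.65·0.8292 + 0.25·0.1708) ≈ 0.9266
After 'present': P(genus P) = 0.65·0.9266 / (0.65·0.9266 + 0.25·0.0734) ≈ 0.9704
After 'absent': P(genus P) = 0.35·0.9704 / (0.35·0.9704 + 0.75·0.0296) ≈ 0.9387
After 'present': P(genus P) = 0.65·0.9387 / (0.65·0.9387 + 0.25·0.0613) ≈ 0.9755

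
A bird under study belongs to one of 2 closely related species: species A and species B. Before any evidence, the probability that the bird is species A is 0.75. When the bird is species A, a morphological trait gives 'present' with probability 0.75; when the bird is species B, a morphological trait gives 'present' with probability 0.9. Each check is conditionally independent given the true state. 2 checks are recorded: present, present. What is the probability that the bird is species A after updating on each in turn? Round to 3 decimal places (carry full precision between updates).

0.676

Each posterior becomes the prior for the next update.
After 'present': P(species A) = 0.75·0.7500 / (0.75·0.7500 + 0.9·0.2500) ≈ 0.7143
After 'present': P(species A) = 0.75·0.7143 / (0.75·0.7143 + 0.9·0.2857) ≈ 0.6757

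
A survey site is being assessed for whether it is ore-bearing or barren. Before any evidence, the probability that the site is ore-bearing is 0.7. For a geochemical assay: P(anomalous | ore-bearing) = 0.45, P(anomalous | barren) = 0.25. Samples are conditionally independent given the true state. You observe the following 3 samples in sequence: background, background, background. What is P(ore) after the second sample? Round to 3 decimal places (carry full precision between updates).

After 'background': P(ore) = 0.55·0.7000 / (0.55·0.7000 + 0.75·0.3000) ≈ 0.6311
After 'background': P(ore) = 0.55·0.6311 / (0.55·0.6311 + 0.75·0.3689) ≈ 0.5565

0.557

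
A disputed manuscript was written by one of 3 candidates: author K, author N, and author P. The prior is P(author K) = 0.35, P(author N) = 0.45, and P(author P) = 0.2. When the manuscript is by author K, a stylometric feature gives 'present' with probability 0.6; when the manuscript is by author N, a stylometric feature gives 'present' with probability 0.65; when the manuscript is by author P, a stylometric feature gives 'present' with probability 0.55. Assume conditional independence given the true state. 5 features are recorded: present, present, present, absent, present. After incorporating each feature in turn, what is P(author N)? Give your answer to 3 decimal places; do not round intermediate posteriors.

0.516

After 'present': normaliser = 0.6·0.3500 + 0.65·0.4500 + 0.55·0.2000; P(author K) ≈ 0.3429, P(author N) ≈ 0.4776, P(author P) ≈ 0.1796
After 'present': normaliser = 0.6·0.3429 + 0.65·0.4776 + 0.55·0.1796; P(author K) ≈ 0.3346, P(author N) ≈ 0.5048, P(author P) ≈ 0.1606
After 'present': normaliser = 0.6·0.3346 + 0.65·0.5048 + 0.55·0.1606; P(author K) ≈ 0.3252, P(author N) ≈ 0.5316, P(author P) ≈ 0.1431
After 'absent': normaliser = 0.4·0.3252 + 0.35·0.5316 + 0.45·0.1431; P(author K) ≈ 0.3418, P(author N) ≈ 0.4889, P(author P) ≈ 0.1693
After 'present': normaliser = 0.6·0.3418 + 0.65·0.4889 + 0.55·0.1693; P(author K) ≈ 0.3330, P(author N) ≈ 0.5159, P(author P) ≈ 0.1511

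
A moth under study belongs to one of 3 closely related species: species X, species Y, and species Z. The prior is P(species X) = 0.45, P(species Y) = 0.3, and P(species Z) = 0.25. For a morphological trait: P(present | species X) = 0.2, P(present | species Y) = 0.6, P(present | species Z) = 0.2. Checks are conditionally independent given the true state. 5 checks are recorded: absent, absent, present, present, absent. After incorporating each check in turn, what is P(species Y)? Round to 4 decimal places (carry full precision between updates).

0.3253

Apply Bayes' rule sequentially, carrying P(species Y) forward.
After 'absent': normaliser = 0.8·0.4500 + 0.4·0.3000 + 0.8·0.2500; P(species X) ≈ 0.5294, P(species Y) ≈ 0.1765, P(species Z) ≈ 0.2941
After 'absent': normaliser = 0.8·0.5294 + 0.4·0.1765 + 0.8·0.2941; P(species X) ≈ 0.5806, P(species Y) ≈ 0.0968, P(species Z) ≈ 0.3226
After 'present': normaliser = 0.2·0.5806 + 0.6·0.0968 + 0.2·0.3226; P(species X) ≈ 0.4865, P(species Y) ≈ 0.2432, P(species Z) ≈ 0.2703
After 'present': normaliser = 0.2·0.4865 + 0.6·0.2432 + 0.2·0.2703; P(species X) ≈ 0.3273, P(species Y) ≈ 0.4909, P(species Z) ≈ 0.1818
After 'absent': normaliser = 0.8·0.3273 + 0.4·0.4909 + 0.8·0.1818; P(species X) ≈ 0.4337, P(species Y) ≈ 0.3253, P(species Z) ≈ 0.2410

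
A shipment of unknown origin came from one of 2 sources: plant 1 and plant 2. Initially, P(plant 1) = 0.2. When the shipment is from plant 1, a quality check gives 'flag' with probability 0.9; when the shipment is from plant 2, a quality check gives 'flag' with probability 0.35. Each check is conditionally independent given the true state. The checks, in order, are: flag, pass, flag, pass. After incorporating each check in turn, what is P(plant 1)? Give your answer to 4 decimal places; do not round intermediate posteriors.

0.0377

After 'flag': P(plant 1) = 0.9·0.2000 / (0.9·0.2000 + 0.35·0.8000) ≈ 0.3913
After 'pass': P(plant 1) = 0.1·0.3913 / (0.1·0.3913 + 0.65·0.6087) ≈ 0.0900
After 'flag': P(plant 1) = 0.9·0.0900 / (0.9·0.0900 + 0.35·0.9100) ≈ 0.2028
After 'pass': P(plant 1) = 0.1·0.2028 / (0.1·0.2028 + 0.65·0.7972) ≈ 0.0377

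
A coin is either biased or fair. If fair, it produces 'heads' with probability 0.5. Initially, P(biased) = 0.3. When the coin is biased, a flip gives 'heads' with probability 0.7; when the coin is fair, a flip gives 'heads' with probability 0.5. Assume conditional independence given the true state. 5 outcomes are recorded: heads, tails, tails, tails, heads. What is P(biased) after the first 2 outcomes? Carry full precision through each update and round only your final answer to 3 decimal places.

Each posterior becomes the prior for the next update.
After 'heads': P(biased) = 0.7·0.3000 / (0.7·0.3000 + 0.5·0.7000) ≈ 0.3750
After 'tails': P(biased) = 0.3·0.3750 / (0.3·0.3750 + 0.5·0.6250) ≈ 0.2647

0.265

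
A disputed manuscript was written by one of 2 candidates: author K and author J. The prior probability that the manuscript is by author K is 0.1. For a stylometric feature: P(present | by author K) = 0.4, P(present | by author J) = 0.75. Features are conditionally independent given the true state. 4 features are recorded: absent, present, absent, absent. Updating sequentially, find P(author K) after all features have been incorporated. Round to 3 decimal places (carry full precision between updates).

0.450

Apply Bayes' rule sequentially, carrying P(author K) forward.
After 'absent': P(author K) = 0.6·0.1000 / (0.6·0.1000 + 0.25·0.9000) ≈ 0.2105
After 'present': P(author K) = 0.4·0.2105 / (0.4·0.2105 + 0.75·0.7895) ≈ 0.1245
After 'absent': P(author K) = 0.6·0.1245 / (0.6·0.1245 + 0.25·0.8755) ≈ 0.2545
After 'absent': P(author K) = 0.6·0.2545 / (0.6·0.2545 + 0.25·0.7455) ≈ 0.4503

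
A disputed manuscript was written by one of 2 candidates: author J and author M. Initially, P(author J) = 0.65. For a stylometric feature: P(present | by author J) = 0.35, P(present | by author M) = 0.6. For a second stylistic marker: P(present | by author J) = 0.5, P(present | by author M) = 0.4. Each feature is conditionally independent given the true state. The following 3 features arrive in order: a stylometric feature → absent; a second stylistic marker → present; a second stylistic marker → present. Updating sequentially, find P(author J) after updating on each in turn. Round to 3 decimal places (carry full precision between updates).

0.825

Each posterior becomes the prior for the next update.
After a stylometric feature='absent': P(author J) = 0.65·0.6500 / (0.65·0.6500 + 0.4·0.3500) ≈ 0.7511
After a second stylistic marker='present': P(author J) = 0.5·0.7511 / (0.5·0.7511 + 0.4·0.2489) ≈ 0.7905
After a second stylistic marker='present': P(author J) = 0.5·0.7905 / (0.5·0.7905 + 0.4·0.2095) ≈ 0.8250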